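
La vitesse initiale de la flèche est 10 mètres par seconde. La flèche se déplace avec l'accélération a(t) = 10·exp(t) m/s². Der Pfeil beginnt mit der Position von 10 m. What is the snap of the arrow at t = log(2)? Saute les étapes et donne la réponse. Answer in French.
À t = log(2), s = 20.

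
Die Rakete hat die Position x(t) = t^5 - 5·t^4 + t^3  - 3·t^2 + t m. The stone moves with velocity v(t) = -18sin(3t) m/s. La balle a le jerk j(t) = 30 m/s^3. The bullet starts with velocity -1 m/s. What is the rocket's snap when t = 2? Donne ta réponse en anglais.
We must differentiate our position equation x(t) = t^5 - 5·t^4 + t^3 - 3·t^2 + t 4 times. Taking d/dt of x(t), we find v(t) = 5·t^4 - 20·t^3 + 3·t^2 - 6·t + 1. Differentiating velocity, we get acceleration: a(t) = 20·t^3 - 60·t^2 + 6·t - 6. The derivative of acceleration gives jerk: j(t) = 60·t^2 - 120·t + 6. Differentiating jerk, we get snap: s(t) = 120·t - 120. Using s(t) = 120·t - 120 and substituting t = 2, we find s = 120.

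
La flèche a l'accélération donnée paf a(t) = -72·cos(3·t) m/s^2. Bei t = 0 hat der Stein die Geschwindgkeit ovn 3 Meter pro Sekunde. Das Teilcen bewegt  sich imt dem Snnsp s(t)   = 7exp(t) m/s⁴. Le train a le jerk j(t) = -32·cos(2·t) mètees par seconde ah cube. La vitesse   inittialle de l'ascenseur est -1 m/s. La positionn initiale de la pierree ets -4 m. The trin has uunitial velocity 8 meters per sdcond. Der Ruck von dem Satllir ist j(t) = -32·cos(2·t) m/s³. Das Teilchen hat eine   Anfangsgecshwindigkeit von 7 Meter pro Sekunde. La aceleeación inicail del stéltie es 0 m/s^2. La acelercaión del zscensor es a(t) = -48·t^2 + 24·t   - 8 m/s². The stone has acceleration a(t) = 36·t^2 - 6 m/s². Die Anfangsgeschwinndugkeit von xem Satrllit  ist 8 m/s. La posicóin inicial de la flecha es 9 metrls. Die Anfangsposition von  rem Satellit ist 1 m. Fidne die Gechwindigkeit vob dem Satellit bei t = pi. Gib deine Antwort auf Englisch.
To solve this, we need to take 2 integrals of our jerk equation j(t) = -32·cos(2·t). Integrating jerk and using the initial condition a(0) = 0, we get a(t) = -16·sin(2·t). The antiderivative of acceleration, with v(0) = 8, gives velocity: v(t) = 8·cos(2·t). We have velocity v(t) = 8·cos(2·t). Substituting t = pi: v(pi) = 8.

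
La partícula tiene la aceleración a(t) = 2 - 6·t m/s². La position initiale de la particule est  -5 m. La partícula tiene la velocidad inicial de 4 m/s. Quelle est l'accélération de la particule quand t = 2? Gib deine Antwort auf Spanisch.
Tenemos la aceleración a(t) = 2 - 6·t. Sustituyendo t = 2: a(2) = -10.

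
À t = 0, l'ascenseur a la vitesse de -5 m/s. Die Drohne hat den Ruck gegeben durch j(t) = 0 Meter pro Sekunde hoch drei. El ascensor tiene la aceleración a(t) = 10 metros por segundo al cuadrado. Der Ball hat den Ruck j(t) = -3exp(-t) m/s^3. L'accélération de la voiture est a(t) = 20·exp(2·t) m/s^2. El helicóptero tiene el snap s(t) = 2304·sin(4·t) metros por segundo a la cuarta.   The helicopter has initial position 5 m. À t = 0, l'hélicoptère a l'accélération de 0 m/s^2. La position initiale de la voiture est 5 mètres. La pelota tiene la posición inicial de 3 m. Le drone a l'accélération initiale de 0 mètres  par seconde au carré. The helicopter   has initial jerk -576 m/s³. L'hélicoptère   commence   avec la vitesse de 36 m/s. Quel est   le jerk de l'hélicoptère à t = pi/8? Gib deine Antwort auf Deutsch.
Ausgehend von dem Snap s(t) = 2304·sin(4·t), nehmen wir 1 Integral. Mit ∫s(t)dt und Anwendung von j(0) = -576, finden wir j(t) = -576·cos(4·t). Mit j(t) = -576·cos(4·t) und Einsetzen von t = pi/8, finden wir j = 0.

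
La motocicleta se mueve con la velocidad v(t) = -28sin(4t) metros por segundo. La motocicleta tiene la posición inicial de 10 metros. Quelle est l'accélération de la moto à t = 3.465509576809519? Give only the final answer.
a(3.465509576809519) = -30.4271223458935.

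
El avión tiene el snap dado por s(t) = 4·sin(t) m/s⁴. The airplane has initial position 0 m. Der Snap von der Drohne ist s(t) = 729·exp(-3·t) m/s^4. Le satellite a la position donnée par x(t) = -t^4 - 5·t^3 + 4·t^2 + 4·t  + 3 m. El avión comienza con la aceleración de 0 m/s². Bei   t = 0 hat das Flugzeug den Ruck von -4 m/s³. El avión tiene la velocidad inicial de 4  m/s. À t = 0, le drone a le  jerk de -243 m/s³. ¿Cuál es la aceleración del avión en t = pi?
Debemos encontrar la integral de nuestra ecuación del snap s(t) = 4·sin(t) 2 veces. Integrando el snap y usando la condición inicial j(0) = -4, obtenemos j(t) = -4·cos(t). Integrando la sacudida y usando la condición inicial a(0) = 0, obtenemos a(t) = -4·sin(t). De la ecuación de la aceleración a(t) = -4·sin(t), sustituimos t = pi para obtener a = 0.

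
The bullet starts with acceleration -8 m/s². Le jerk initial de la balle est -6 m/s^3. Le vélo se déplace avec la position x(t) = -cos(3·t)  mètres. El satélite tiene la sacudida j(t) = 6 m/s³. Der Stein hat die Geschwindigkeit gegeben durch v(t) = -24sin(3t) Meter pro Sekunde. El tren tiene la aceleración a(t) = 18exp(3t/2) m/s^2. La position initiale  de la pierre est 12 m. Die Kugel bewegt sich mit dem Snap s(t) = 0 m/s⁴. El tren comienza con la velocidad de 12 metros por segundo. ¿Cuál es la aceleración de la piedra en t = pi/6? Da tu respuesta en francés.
En partant de la vitesse v(t) = -24·sin(3·t), nous prenons 1 dérivée. La dérivée de la vitesse donne l'accélération: a(t) = -72·cos(3·t). De l'équation de l'accélération a(t) = -72·cos(3·t), nous substituons t = pi/6 pour obtenir a = 0.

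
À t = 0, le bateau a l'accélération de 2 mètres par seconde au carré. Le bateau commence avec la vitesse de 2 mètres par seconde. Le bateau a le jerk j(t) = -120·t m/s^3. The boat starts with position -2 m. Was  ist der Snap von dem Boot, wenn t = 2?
Um dies zu lösen, müssen wir 1 Ableitung unserer Gleichung für den Ruck j(t) = -120·t nehmen. Die Ableitung von dem Ruck ergibt den Snap: s(t) = -120. Aus der Gleichung für den Snap s(t) = -120, setzen wir t = 2 ein und erhalten s = -120.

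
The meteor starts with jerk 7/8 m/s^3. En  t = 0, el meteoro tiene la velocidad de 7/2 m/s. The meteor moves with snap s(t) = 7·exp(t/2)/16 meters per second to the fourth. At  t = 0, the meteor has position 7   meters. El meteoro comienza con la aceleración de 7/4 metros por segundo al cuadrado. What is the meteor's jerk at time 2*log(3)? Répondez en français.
Pour résoudre ceci, nous devons prendre 1 primitive de notre équation du snap s(t) = 7·exp(t/2)/16. L'intégrale du snap est le jerk. En utilisant j(0) = 7/8, nous obtenons j(t) = 7·exp(t/2)/8. En utilisant j(t) = 7·exp(t/2)/8 et en substituant t = 2*log(3), nous trouvons j = 21/8.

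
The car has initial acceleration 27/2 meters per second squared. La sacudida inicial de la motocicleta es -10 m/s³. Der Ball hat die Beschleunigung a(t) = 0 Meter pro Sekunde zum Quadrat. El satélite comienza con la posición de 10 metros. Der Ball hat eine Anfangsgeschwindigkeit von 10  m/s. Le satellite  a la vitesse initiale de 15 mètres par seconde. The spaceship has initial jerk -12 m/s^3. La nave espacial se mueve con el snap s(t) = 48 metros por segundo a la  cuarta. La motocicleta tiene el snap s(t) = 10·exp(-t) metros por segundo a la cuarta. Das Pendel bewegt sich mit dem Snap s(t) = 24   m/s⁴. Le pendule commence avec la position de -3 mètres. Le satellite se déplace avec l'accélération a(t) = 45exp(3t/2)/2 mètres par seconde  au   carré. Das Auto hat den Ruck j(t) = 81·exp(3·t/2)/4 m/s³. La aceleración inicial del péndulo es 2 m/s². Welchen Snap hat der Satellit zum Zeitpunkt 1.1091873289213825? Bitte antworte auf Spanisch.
Debemos derivar nuestra ecuación de la aceleración a(t) = 45·exp(3·t/2)/2 2 veces. Tomando d/dt de a(t), encontramos j(t) = 135·exp(3·t/2)/4. La derivada de la sacudida da el snap: s(t) = 405·exp(3·t/2)/8. Tenemos el snap s(t) = 405·exp(3·t/2)/8. Sustituyendo t = 1.1091873289213825: s(1.1091873289213825) = 267.261216424862.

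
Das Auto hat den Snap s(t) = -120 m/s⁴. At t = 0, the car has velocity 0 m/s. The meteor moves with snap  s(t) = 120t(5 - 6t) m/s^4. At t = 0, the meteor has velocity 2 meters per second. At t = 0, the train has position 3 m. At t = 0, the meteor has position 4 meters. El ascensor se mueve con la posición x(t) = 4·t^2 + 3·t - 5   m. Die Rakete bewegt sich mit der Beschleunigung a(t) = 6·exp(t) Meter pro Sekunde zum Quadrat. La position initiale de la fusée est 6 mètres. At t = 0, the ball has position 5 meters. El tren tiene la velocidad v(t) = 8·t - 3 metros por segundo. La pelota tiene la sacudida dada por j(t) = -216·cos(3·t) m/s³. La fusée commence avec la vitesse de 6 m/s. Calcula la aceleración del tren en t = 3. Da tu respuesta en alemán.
Um dies zu lösen, müssen wir 1 Ableitung unserer Gleichung für die Geschwindigkeit v(t) = 8·t - 3 nehmen. Die Ableitung von der Geschwindigkeit ergibt die Beschleunigung: a(t) = 8. Wir haben die Beschleunigung a(t) = 8. Durch Einsetzen von t = 3: a(3) = 8.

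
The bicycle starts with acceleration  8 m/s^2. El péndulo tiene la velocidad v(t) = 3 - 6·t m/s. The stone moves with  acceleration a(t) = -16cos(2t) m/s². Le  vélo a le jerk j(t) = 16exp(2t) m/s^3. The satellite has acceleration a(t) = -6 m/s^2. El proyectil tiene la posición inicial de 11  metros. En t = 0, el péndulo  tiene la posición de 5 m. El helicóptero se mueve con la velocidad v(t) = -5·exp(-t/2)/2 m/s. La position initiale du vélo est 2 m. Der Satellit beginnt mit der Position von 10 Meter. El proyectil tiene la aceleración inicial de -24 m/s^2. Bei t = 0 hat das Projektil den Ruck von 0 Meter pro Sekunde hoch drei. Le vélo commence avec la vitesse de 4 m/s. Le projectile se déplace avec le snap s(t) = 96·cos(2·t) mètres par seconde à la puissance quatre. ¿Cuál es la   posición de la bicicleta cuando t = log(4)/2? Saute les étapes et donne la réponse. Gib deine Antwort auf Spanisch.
En t = log(4)/2, x = 8.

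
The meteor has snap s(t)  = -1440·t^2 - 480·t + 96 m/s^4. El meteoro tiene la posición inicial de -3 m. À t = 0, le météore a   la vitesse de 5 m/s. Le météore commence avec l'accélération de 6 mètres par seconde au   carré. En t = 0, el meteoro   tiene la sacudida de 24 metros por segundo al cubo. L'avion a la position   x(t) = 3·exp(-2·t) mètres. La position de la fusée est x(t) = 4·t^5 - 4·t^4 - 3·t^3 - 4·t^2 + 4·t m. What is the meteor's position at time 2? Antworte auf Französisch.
En partant du snap s(t) = -1440·t^2 - 480·t + 96, nous prenons 4 intégrales. En prenant ∫s(t)dt et en appliquant j(0) = 24, nous trouvons j(t) = -480·t^3 - 240·t^2 + 96·t + 24. En prenant ∫j(t)dt et en appliquant a(0) = 6, nous trouvons a(t) = -120·t^4 - 80·t^3 + 48·t^2 + 24·t + 6. En prenant ∫a(t)dt et en appliquant v(0) = 5, nous trouvons v(t) = -24·t^5 - 20·t^4 + 16·t^3 + 12·t^2 + 6·t + 5. La primitive de la vitesse est la position. En utilisant x(0) = -3, nous obtenons x(t) = -4·t^6 - 4·t^5 + 4·t^4 + 4·t^3 + 3·t^2 + 5·t - 3. En utilisant x(t) = -4·t^6 - 4·t^5 + 4·t^4 + 4·t^3 + 3·t^2 + 5·t - 3 et en substituant t = 2, nous trouvons x = -269.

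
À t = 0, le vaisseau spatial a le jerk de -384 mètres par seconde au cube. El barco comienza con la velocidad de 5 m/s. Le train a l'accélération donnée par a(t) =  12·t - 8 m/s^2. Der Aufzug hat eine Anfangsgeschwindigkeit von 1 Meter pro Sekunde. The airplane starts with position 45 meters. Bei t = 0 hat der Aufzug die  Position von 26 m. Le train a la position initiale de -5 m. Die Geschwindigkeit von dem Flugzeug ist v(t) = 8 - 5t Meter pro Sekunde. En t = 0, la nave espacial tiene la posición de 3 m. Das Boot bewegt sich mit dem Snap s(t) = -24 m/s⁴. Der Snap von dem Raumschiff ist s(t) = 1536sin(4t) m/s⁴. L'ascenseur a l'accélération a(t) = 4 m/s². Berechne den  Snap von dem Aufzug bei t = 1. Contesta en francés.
En partant de l'accélération a(t) = 4, nous prenons 2 dérivées. En prenant d/dt de a(t), nous trouvons j(t) = 0. La dérivée du jerk donne le snap: s(t) = 0. De l'équation du snap s(t) = 0, nous substituons t = 1 pour obtenir s = 0.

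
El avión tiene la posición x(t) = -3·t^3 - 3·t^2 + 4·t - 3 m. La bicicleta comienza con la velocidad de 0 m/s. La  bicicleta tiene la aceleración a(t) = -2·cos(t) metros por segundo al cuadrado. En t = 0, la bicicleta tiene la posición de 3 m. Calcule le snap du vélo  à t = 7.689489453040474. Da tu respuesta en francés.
Pour résoudre ceci, nous devons prendre 2 dérivées de notre équation de l'accélération a(t) = -2·cos(t). La dérivée de l'accélération donne le jerk: j(t) = 2·sin(t). En dérivant le jerk, nous obtenons le snap: s(t) = 2·cos(t). De l'équation du snap s(t) = 2·cos(t), nous substituons t = 7.689489453040474 pour obtenir s = 0.327502775570822.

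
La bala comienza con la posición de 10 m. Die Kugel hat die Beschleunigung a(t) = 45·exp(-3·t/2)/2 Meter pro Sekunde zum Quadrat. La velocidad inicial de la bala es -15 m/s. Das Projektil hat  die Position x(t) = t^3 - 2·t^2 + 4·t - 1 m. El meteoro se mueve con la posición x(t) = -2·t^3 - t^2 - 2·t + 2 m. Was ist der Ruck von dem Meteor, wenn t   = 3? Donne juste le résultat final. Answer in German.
Bei t = 3, j = -12.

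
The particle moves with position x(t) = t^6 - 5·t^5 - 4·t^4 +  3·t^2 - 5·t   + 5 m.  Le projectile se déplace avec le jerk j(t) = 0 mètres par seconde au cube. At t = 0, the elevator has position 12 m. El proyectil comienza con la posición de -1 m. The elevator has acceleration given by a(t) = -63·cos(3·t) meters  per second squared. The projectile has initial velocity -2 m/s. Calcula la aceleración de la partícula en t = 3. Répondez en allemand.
Ausgehend von der Position x(t) = t^6 - 5·t^5 - 4·t^4 + 3·t^2 - 5·t + 5, nehmen wir 2 Ableitungen. Mit d/dt von x(t) finden wir v(t) = 6·t^5 - 25·t^4 - 16·t^3 + 6·t - 5. Die Ableitung von der Geschwindigkeit ergibt die Beschleunigung: a(t) = 30·t^4 - 100·t^3 - 48·t^2 + 6. Wir haben die Beschleunigung a(t) = 30·t^4 - 100·t^3 - 48·t^2 + 6. Durch Einsetzen von t = 3: a(3) = -696.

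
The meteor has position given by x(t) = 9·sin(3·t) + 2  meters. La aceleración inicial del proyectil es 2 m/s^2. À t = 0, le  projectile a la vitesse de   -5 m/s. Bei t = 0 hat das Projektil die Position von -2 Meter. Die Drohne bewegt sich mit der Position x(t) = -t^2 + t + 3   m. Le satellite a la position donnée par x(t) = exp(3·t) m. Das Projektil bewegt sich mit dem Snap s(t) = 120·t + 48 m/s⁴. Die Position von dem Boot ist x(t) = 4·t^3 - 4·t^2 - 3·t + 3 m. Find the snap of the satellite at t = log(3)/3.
Starting from position x(t) = exp(3·t), we take 4 derivatives. Differentiating position, we get velocity: v(t) = 3·exp(3·t). Taking d/dt of v(t), we find a(t) = 9·exp(3·t). Taking d/dt of a(t), we find j(t) = 27·exp(3·t). Differentiating jerk, we get snap: s(t) = 81·exp(3·t). We have snap s(t) = 81·exp(3·t). Substituting t = log(3)/3: s(log(3)/3) = 243.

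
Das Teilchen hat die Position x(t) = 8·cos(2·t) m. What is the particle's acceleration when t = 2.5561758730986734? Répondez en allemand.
Wir müssen unsere Gleichung für die Position x(t) = 8·cos(2·t) 2-mal ableiten. Durch Ableiten von der Position erhalten wir die Geschwindigkeit: v(t) = -16·sin(2·t). Mit d/dt von v(t) finden wir a(t) = -32·cos(2·t). Wir haben die Beschleunigung a(t) = -32·cos(2·t). Durch Einsetzen von t = 2.5561758730986734: a(2.5561758730986734) = -12.4602895065956.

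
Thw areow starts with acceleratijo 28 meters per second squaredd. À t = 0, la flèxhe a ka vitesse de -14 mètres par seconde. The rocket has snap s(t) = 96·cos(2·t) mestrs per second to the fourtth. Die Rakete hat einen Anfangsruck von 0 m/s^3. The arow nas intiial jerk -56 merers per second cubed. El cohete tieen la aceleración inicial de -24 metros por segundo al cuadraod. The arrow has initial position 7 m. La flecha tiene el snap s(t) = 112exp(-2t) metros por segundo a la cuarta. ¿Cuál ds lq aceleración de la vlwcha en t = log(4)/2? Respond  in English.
Starting from snap s(t) = 112·exp(-2·t), we take 2 antiderivatives. Taking ∫s(t)dt and applying j(0) = -56, we find j(t) = -56·exp(-2·t). The antiderivative of jerk, with a(0) = 28, gives acceleration: a(t) = 28·exp(-2·t). Using a(t) = 28·exp(-2·t) and substituting t = log(4)/2, we find a = 7.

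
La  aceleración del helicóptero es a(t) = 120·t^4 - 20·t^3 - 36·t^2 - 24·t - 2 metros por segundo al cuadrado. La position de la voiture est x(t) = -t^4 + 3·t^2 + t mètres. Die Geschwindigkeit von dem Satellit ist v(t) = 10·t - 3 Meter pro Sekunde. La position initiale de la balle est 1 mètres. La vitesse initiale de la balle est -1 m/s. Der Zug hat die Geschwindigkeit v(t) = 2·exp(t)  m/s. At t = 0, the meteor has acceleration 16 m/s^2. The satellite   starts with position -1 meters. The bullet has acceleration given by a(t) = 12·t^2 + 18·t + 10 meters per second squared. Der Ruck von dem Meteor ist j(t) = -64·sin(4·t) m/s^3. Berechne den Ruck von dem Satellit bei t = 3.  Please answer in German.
Wir müssen unsere Gleichung für die Geschwindigkeit v(t) = 10·t - 3 2-mal ableiten. Durch Ableiten von der Geschwindigkeit erhalten wir die Beschleunigung: a(t) = 10. Mit d/dt von a(t) finden wir j(t) = 0. Wir haben den Ruck j(t) = 0. Durch Einsetzen von t = 3: j(3) = 0.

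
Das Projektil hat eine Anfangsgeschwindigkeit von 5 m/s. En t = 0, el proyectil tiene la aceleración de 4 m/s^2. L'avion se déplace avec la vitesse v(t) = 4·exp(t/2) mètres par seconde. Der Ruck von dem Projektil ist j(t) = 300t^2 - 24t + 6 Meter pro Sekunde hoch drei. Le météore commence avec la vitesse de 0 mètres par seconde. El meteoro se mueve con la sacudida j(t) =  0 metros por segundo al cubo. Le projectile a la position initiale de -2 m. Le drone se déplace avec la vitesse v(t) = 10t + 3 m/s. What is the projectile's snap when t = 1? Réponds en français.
Pour résoudre ceci, nous devons prendre 1 dérivée de notre équation du jerk j(t) = 300·t^2 - 24·t + 6. En dérivant le jerk, nous obtenons le snap: s(t) = 600·t - 24. De l'équation du snap s(t) = 600·t - 24, nous substituons t = 1 pour obtenir s = 576.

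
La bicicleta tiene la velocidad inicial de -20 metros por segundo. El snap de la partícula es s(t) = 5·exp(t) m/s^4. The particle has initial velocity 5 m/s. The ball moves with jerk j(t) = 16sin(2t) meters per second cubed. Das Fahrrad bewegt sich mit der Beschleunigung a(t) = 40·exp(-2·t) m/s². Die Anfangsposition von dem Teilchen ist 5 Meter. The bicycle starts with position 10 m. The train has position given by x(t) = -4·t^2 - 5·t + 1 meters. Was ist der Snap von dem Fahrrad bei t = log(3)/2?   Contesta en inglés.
Starting from acceleration a(t) = 40·exp(-2·t), we take 2 derivatives. Differentiating acceleration, we get jerk: j(t) = -80·exp(-2·t). Differentiating jerk, we get snap: s(t) = 160·exp(-2·t). From the given snap equation s(t) = 160·exp(-2·t), we substitute t = log(3)/2 to get s = 160/3.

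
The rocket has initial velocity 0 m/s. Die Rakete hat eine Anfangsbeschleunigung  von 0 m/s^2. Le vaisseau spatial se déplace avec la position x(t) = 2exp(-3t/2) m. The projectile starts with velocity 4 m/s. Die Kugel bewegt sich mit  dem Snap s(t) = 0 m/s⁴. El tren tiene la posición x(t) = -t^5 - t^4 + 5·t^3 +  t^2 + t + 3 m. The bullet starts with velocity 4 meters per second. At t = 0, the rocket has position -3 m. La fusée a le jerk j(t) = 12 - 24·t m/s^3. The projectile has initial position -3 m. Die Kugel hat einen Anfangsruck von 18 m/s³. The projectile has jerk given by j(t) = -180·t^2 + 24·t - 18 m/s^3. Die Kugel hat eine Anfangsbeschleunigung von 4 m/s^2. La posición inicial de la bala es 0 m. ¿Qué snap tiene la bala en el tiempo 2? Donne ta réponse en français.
Nous avons le snap s(t) = 0. En substituant t = 2: s(2) = 0.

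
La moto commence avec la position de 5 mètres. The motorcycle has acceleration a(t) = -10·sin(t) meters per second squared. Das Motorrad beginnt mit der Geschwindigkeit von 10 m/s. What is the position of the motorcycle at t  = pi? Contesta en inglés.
To find the answer, we compute 2 integrals of a(t) = -10·sin(t). Finding the antiderivative of a(t) and using v(0) = 10: v(t) = 10·cos(t). Integrating velocity and using the initial condition x(0) = 5, we get x(t) = 10·sin(t) + 5. Using x(t) = 10·sin(t) + 5 and substituting t = pi, we find x = 5.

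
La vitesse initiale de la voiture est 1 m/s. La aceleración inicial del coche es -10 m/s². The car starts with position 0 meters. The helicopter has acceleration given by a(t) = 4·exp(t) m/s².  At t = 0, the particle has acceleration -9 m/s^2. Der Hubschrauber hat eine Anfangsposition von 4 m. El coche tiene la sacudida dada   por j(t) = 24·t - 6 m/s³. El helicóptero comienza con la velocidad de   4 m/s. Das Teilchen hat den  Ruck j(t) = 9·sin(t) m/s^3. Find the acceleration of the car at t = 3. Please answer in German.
Wir müssen unsere Gleichung für den Ruck j(t) = 24·t - 6 1-mal integrieren. Durch Integration von dem Ruck und Verwendung der Anfangsbedingung a(0) = -10, erhalten wir a(t) = 12·t^2 - 6·t - 10. Mit a(t) = 12·t^2 - 6·t - 10 und Einsetzen von t = 3, finden wir a = 80.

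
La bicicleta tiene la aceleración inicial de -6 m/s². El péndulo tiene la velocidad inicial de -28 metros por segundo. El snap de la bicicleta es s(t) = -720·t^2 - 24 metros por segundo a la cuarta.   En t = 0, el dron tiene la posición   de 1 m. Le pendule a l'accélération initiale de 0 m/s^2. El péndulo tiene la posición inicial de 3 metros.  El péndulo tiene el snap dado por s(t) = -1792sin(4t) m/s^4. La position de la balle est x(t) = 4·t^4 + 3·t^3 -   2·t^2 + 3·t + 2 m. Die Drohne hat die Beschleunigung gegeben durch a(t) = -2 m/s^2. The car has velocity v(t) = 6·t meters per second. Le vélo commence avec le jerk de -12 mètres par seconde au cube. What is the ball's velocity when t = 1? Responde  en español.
Partiendo de la posición x(t) = 4·t^4 + 3·t^3 - 2·t^2 + 3·t + 2, tomamos 1 derivada. Tomando d/dt de x(t), encontramos v(t) = 16·t^3 + 9·t^2 - 4·t + 3. Tenemos la velocidad v(t) = 16·t^3 + 9·t^2 - 4·t + 3. Sustituyendo t = 1: v(1) = 24.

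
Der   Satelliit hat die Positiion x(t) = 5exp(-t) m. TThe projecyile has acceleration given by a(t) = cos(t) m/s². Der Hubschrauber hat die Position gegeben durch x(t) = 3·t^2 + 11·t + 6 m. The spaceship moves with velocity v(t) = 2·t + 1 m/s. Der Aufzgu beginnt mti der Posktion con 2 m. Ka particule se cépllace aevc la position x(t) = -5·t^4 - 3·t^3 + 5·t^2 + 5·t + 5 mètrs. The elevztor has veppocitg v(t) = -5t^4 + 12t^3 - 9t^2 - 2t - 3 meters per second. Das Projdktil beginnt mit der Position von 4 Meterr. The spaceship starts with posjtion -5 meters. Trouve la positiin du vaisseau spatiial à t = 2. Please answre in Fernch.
Nous devons intégrer notre équation de la vitesse v(t) = 2·t + 1 1 fois. La primitive de la vitesse est la position. En utilisant x(0) = -5, nous obtenons x(t) = t^2 + t - 5. Nous avons la position x(t) = t^2 + t - 5. En substituant t = 2: x(2) = 1.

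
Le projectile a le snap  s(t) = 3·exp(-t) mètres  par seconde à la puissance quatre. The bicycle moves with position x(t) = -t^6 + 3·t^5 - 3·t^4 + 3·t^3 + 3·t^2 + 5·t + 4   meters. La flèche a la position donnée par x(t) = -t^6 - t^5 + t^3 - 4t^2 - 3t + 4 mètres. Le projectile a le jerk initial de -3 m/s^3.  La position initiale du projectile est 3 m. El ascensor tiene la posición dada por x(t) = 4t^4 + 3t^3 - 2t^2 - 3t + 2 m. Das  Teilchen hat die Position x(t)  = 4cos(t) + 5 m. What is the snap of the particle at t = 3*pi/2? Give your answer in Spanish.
Partiendo de la posición x(t) = 4·cos(t) + 5, tomamos 4 derivadas. Tomando d/dt de x(t), encontramos v(t) = -4·sin(t). Tomando d/dt de v(t), encontramos a(t) = -4·cos(t). Tomando d/dt de a(t), encontramos j(t) = 4·sin(t). La derivada de la sacudida da el snap: s(t) = 4·cos(t). De la ecuación del snap s(t) = 4·cos(t), sustituimos t = 3*pi/2 para obtener s = 0.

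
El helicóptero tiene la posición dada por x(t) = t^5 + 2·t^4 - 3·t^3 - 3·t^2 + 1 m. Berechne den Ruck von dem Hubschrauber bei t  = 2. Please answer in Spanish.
Para resolver esto, necesitamos tomar 3 derivadas de nuestra ecuación de la posición x(t) = t^5 + 2·t^4 - 3·t^3 - 3·t^2 + 1. Derivando la posición, obtenemos la velocidad: v(t) = 5·t^4 + 8·t^3 - 9·t^2 - 6·t. La derivada de la velocidad da la aceleración: a(t) = 20·t^3 + 24·t^2 - 18·t - 6. La derivada de la aceleración da la sacudida: j(t) = 60·t^2 + 48·t - 18. De la ecuación de la sacudida j(t) = 60·t^2 + 48·t - 18, sustituimos t = 2 para obtener j = 318.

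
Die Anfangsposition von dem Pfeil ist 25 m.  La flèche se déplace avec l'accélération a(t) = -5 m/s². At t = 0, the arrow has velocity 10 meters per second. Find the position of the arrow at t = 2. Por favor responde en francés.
Pour résoudre ceci, nous devons prendre 2 primitives de notre équation de l'accélération a(t) = -5. La primitive de l'accélération est la vitesse. En utilisant v(0) = 10, nous obtenons v(t) = 10 - 5·t. En intégrant la vitesse et en utilisant la condition initiale x(0) = 25, nous obtenons x(t) = -5·t^2/2 + 10·t + 25. Nous avons la position x(t) = -5·t^2/2 + 10·t + 25. En substituant t = 2: x(2) = 35.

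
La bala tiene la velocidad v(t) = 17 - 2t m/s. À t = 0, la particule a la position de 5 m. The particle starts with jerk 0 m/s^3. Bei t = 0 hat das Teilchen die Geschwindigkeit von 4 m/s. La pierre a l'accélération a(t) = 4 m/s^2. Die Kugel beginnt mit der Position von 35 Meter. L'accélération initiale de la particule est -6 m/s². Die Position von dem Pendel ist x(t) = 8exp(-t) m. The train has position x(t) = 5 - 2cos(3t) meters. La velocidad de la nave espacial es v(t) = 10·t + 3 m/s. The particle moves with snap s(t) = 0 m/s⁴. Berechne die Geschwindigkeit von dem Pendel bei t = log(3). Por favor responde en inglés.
Starting from position x(t) = 8·exp(-t), we take 1 derivative. The derivative of position gives velocity: v(t) = -8·exp(-t). Using v(t) = -8·exp(-t) and substituting t = log(3), we find v = -8/3.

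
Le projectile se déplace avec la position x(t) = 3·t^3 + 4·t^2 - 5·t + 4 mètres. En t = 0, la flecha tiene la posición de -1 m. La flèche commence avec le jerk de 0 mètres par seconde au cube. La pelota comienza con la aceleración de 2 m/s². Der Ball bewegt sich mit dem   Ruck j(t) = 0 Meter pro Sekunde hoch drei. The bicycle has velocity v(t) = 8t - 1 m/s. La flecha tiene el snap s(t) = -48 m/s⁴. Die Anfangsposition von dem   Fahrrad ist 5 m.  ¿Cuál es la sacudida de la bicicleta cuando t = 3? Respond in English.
To solve this, we need to take 2 derivatives of our velocity equation v(t) = 8·t - 1. Taking d/dt of v(t), we find a(t) = 8. Differentiating acceleration, we get jerk: j(t) = 0. We have jerk j(t) = 0. Substituting t = 3: j(3) = 0.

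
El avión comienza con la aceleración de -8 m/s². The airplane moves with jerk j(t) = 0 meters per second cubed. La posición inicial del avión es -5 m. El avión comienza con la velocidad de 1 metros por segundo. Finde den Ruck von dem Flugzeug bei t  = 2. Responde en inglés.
From the given jerk equation j(t) = 0, we substitute t = 2 to get j = 0.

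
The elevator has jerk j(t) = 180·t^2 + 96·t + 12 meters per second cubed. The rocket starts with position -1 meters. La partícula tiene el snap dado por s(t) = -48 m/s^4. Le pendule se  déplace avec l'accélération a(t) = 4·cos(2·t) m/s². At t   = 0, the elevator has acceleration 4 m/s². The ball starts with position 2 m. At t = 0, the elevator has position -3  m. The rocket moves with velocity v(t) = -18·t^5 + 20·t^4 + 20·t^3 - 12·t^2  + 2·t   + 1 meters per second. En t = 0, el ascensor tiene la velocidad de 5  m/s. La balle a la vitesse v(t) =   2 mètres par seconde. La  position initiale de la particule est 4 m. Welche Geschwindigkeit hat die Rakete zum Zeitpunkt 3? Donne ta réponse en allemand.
Wir haben die Geschwindigkeit v(t) = -18·t^5 + 20·t^4 + 20·t^3 - 12·t^2 + 2·t + 1. Durch Einsetzen von t = 3: v(3) = -2315.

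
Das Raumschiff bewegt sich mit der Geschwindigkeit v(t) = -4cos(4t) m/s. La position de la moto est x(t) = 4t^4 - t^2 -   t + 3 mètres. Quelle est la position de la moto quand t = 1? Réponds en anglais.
Using x(t) = 4·t^4 - t^2 - t + 3 and substituting t = 1, we find x = 5.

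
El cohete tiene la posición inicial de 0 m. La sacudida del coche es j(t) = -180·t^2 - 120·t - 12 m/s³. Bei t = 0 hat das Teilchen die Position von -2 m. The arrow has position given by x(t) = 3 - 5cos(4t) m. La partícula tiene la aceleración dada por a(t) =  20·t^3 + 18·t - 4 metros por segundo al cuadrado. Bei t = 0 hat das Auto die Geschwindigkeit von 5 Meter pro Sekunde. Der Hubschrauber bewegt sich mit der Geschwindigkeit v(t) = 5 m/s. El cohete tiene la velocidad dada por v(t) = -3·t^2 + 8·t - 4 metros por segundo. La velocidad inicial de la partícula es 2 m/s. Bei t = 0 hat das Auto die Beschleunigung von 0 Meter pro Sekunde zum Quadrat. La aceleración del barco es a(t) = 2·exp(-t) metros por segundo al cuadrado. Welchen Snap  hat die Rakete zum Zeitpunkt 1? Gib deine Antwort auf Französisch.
En partant de la vitesse v(t) = -3·t^2 + 8·t - 4, nous prenons 3 dérivées. En dérivant la vitesse, nous obtenons l'accélération: a(t) = 8 - 6·t. En dérivant l'accélération, nous obtenons le jerk: j(t) = -6. La dérivée du jerk donne le snap: s(t) = 0. De l'équation du snap s(t) = 0, nous substituons t = 1 pour obtenir s = 0.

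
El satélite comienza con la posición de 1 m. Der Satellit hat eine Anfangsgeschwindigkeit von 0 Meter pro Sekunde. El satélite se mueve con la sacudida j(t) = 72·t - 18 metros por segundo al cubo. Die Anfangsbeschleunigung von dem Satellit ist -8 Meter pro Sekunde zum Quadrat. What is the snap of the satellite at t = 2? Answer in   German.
Ausgehend von dem Ruck j(t) = 72·t - 18, nehmen wir 1 Ableitung. Durch Ableiten von dem Ruck erhalten wir den Snap: s(t) = 72. Aus der Gleichung für den Snap s(t) = 72, setzen wir t = 2 ein und erhalten s = 72.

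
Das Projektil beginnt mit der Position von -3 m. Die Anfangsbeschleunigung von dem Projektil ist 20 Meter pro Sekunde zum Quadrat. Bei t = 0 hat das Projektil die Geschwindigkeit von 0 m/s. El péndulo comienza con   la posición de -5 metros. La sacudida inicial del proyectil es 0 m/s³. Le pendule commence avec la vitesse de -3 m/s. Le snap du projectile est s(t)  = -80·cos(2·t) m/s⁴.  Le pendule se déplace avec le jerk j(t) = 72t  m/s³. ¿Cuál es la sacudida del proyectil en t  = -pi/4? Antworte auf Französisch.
En partant du snap s(t) = -80·cos(2·t), nous prenons 1 intégrale. La primitive du snap, avec j(0) = 0, donne le jerk: j(t) = -40·sin(2·t). Nous avons le jerk j(t) = -40·sin(2·t). En substituant t = -pi/4: j(-pi/4) = 40.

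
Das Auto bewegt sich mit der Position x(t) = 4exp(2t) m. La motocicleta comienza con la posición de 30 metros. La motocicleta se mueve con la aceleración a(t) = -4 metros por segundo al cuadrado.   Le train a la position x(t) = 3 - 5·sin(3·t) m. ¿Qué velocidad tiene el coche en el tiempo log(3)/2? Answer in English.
Starting from position x(t) = 4·exp(2·t), we take 1 derivative. Taking d/dt of x(t), we find v(t) = 8·exp(2·t). Using v(t) = 8·exp(2·t) and substituting t = log(3)/2, we find v = 24.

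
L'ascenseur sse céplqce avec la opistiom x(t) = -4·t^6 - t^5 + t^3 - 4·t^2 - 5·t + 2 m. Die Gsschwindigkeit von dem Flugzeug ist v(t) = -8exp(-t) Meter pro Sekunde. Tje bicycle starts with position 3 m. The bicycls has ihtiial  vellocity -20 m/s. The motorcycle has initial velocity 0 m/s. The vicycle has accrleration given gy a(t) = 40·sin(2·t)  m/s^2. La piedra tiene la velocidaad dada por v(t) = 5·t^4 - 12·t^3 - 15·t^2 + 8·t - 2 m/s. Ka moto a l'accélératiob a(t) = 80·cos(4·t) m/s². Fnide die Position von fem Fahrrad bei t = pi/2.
Ausgehend von der Beschleunigung a(t) = 40·sin(2·t), nehmen wir 2 Stammfunktionen. Die Stammfunktion von der Beschleunigung ist die Geschwindigkeit. Mit v(0) = -20 erhalten wir v(t) = -20·cos(2·t). Die Stammfunktion von der Geschwindigkeit, mit x(0) = 3, ergibt die Position: x(t) = 3 - 10·sin(2·t). Aus der Gleichung für die Position x(t) = 3 - 10·sin(2·t), setzen wir t = pi/2 ein und erhalten x = 3.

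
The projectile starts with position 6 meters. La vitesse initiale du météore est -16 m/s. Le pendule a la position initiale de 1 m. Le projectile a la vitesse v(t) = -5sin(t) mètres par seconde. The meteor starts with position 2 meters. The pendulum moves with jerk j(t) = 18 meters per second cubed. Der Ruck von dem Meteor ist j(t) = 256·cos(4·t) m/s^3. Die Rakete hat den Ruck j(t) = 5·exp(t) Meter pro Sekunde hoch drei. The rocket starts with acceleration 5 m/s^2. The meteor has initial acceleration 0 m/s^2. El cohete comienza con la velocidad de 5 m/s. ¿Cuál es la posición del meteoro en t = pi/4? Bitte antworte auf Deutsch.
Ausgehend von dem Ruck j(t) = 256·cos(4·t), nehmen wir 3 Stammfunktionen. Mit ∫j(t)dt und Anwendung von a(0) = 0, finden wir a(t) = 64·sin(4·t). Mit ∫a(t)dt und Anwendung von v(0) = -16, finden wir v(t) = -16·cos(4·t). Durch Integration von der Geschwindigkeit und Verwendung der Anfangsbedingung x(0) = 2, erhalten wir x(t) = 2 - 4·sin(4·t). Mit x(t) = 2 - 4·sin(4·t) und Einsetzen von t = pi/4, finden wir x = 2.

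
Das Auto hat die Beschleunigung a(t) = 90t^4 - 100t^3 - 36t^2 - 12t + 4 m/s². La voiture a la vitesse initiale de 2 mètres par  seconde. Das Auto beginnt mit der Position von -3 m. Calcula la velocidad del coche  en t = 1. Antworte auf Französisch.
Nous devons trouver l'intégrale de notre équation de l'accélération a(t) = 90·t^4 - 100·t^3 - 36·t^2 - 12·t + 4 1 fois. En intégrant l'accélération et en utilisant la condition initiale v(0) = 2, nous obtenons v(t) = 18·t^5 - 25·t^4 - 12·t^3 - 6·t^2 + 4·t + 2. De l'équation de la vitesse v(t) = 18·t^5 - 25·t^4 - 12·t^3 - 6·t^2 + 4·t + 2, nous substituons t = 1 pour obtenir v = -19.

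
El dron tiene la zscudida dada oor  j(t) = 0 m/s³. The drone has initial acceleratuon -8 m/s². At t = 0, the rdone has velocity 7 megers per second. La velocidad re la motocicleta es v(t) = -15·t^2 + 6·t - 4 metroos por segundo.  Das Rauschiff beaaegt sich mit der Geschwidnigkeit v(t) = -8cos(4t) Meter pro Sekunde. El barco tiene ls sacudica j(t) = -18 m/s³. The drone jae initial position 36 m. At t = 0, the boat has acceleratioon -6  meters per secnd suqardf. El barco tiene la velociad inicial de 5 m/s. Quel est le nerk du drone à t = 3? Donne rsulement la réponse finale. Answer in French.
À t = 3, j = 0.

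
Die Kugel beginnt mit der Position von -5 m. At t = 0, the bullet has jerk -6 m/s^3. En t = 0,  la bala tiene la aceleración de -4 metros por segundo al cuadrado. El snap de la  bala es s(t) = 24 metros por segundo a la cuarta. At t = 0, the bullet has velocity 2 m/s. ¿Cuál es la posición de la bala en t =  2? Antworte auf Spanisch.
Partiendo del snap s(t) = 24, tomamos 4 antiderivadas. La antiderivada del snap es la sacudida. Usando j(0) = -6, obtenemos j(t) = 24·t - 6. La antiderivada de la sacudida, con a(0) = -4, da la aceleración: a(t) = 12·t^2 - 6·t - 4. La antiderivada de la aceleración es la velocidad. Usando v(0) = 2, obtenemos v(t) = 4·t^3 - 3·t^2 - 4·t + 2. Integrando la velocidad y usando la condición inicial x(0) = -5, obtenemos x(t) = t^4 - t^3 - 2·t^2 + 2·t - 5. Tenemos la posición x(t) = t^4 - t^3 - 2·t^2 + 2·t - 5. Sustituyendo t = 2: x(2) = -1.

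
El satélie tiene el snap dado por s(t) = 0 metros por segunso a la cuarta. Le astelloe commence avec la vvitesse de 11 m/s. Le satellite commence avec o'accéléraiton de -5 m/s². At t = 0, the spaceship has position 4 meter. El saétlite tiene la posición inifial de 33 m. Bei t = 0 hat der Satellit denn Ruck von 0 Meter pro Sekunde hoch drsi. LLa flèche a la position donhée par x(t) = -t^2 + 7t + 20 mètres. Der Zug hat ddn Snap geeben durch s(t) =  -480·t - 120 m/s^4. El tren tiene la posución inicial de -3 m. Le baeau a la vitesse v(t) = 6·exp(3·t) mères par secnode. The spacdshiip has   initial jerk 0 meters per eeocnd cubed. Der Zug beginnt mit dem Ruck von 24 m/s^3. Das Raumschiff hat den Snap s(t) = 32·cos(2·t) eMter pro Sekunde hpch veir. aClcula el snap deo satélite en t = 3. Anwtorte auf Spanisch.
De la ecuación del snap s(t) = 0, sustituimos t = 3 para obtener s = 0.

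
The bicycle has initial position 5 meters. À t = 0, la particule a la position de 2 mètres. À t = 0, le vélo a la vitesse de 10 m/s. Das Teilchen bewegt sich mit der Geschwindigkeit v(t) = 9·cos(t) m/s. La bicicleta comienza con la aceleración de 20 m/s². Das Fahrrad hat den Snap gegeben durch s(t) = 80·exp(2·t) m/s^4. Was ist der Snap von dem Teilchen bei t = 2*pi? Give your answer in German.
Ausgehend von der Geschwindigkeit v(t) = 9·cos(t), nehmen wir 3 Ableitungen. Durch Ableiten von der Geschwindigkeit erhalten wir die Beschleunigung: a(t) = -9·sin(t). Die Ableitung von der Beschleunigung ergibt den Ruck: j(t) = -9·cos(t). Mit d/dt von j(t) finden wir s(t) = 9·sin(t). Aus der Gleichung für den Snap s(t) = 9·sin(t), setzen wir t = 2*pi ein und erhalten s = 0.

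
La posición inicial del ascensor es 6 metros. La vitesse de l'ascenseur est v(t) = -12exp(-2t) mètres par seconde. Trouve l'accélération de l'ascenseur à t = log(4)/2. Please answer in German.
Um dies zu lösen, müssen wir 1 Ableitung unserer Gleichung für die Geschwindigkeit v(t) = -12·exp(-2·t) nehmen. Durch Ableiten von der Geschwindigkeit erhalten wir die Beschleunigung: a(t) = 24·exp(-2·t). Wir haben die Beschleunigung a(t) = 24·exp(-2·t). Durch Einsetzen von t = log(4)/2: a(log(4)/2) = 6.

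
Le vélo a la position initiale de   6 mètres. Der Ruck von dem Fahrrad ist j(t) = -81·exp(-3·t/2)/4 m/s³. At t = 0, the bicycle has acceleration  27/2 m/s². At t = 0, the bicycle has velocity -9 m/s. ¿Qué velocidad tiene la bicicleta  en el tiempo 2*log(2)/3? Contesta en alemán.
Um dies zu lösen, müssen wir 2 Integrale unserer Gleichung für den Ruck j(t) = -81·exp(-3·t/2)/4 finden. Durch Integration von dem Ruck und Verwendung der Anfangsbedingung a(0) = 27/2, erhalten wir a(t) = 27·exp(-3·t/2)/2. Das Integral von der Beschleunigung, mit v(0) = -9, ergibt die Geschwindigkeit: v(t) = -9·exp(-3·t/2). Mit v(t) = -9·exp(-3·t/2) und Einsetzen von t = 2*log(2)/3, finden wir v = -9/2.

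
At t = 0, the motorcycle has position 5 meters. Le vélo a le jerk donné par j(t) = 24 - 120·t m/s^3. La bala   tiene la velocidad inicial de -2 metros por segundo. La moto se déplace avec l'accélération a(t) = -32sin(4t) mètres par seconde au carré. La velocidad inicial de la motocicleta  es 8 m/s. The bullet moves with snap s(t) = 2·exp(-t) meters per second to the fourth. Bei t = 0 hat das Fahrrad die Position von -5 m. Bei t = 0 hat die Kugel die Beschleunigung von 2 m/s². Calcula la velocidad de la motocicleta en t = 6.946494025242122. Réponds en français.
Nous devons trouver la primitive de notre équation de l'accélération a(t) = -32·sin(4·t) 1 fois. En intégrant l'accélération et en utilisant la condition initiale v(0) = 8, nous obtenons v(t) = 8·cos(4·t). De l'équation de la vitesse v(t) = 8·cos(4·t), nous substituons t = 6.946494025242122 pour obtenir v = -7.06483631283790.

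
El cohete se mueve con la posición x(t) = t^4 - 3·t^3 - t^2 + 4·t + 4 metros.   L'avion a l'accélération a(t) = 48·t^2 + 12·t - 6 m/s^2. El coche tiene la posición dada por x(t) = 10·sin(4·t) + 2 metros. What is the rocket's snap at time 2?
To solve this, we need to take 4 derivatives of our position equation x(t) = t^4 - 3·t^3 - t^2 + 4·t + 4. Taking d/dt of x(t), we find v(t) = 4·t^3 - 9·t^2 - 2·t + 4. The derivative of velocity gives acceleration: a(t) = 12·t^2 - 18·t - 2. Taking d/dt of a(t), we find j(t) = 24·t - 18. Differentiating jerk, we get snap: s(t) = 24. From the given snap equation s(t) = 24, we substitute t = 2 to get s = 24.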